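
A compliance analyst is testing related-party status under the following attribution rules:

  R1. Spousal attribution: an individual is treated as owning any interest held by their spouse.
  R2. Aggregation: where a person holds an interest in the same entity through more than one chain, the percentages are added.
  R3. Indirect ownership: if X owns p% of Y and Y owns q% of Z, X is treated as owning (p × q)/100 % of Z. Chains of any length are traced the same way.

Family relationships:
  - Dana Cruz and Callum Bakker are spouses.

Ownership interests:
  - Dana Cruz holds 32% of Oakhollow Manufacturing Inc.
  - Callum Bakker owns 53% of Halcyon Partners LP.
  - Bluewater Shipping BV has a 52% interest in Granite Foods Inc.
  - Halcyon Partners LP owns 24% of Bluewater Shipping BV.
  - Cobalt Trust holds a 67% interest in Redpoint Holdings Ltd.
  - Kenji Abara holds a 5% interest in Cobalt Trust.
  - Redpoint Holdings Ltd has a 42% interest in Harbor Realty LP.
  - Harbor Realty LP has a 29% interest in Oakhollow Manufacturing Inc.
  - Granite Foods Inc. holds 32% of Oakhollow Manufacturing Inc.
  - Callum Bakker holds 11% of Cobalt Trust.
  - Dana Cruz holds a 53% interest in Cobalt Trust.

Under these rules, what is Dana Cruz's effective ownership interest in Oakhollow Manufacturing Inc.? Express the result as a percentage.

39.339392%

By spousal attribution (R1), Dana Cruz is treated as also owning Callum Bakker's interest in Cobalt Trust, giving 53% + 11% = 64%.
By spousal attribution (R1), Dana Cruz is treated as owning Callum Bakker's 53% interest in Halcyon Partners LP.
Chain via Cobalt Trust → Redpoint Holdings Ltd → Harbor Realty LP (R3): 64% × 67% × 42% × 29% = 5.222784% of Oakhollow Manufacturing Inc.
Direct interest in Oakhollow Manufacturing Inc: 32%.
Chain via Halcyon Partners LP → Bluewater Shipping BV → Granite Foods Inc. (R3): 53% × 24% × 52% × 32% = 2.116608% of Oakhollow Manufacturing Inc.
Aggregating (R2): 5.222784% + 32% + 2.116608% = 39.339392%.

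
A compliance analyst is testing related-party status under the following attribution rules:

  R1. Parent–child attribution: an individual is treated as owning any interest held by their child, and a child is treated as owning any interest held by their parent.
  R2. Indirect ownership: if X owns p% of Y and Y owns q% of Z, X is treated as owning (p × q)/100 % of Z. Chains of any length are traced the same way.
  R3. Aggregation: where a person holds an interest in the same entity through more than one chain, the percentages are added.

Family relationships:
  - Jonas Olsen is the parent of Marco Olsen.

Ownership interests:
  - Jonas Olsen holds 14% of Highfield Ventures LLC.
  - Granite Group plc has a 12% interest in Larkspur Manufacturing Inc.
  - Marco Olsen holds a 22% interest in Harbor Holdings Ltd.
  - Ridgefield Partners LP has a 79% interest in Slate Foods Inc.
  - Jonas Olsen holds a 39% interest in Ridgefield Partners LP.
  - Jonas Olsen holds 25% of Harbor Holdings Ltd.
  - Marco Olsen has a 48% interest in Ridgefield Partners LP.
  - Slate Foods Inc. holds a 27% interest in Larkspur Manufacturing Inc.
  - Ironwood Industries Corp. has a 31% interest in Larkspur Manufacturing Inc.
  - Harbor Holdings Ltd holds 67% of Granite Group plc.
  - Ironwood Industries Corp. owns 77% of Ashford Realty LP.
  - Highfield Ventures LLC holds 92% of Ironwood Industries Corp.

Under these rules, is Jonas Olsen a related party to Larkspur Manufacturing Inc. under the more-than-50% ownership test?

By parent–child attribution (R1), Jonas Olsen is treated as also owning Marco Olsen's interest in Harbor Holdings Ltd, giving 25% + 22% = 47%.
By parent–child attribution (R1), Jonas Olsen is treated as also owning Marco Olsen's interest in Ridgefield Partners LP, giving 39% + 48% = 87%.
Chain via Highfield Ventures LLC → Ironwood Industries Corp. (R2): 14% × 92% × 31% = 3.9928% of Larkspur Manufacturing Inc.
Chain via Harbor Holdings Ltd → Granite Group plc (R2): 47% × 67% × 12% = 3.7788% of Larkspur Manufacturing Inc.
Chain via Ridgefield Partners LP → Slate Foods Inc. (R2): 87% × 79% × 27% = 18.5571% of Larkspur Manufacturing Inc.
Aggregating (R3): 3.9928% + 3.7788% + 18.5571% = 26.3287%.
26.3287% does not exceed the 50% threshold, so Jonas is not a related party to Larkspur Manufacturing Inc.

No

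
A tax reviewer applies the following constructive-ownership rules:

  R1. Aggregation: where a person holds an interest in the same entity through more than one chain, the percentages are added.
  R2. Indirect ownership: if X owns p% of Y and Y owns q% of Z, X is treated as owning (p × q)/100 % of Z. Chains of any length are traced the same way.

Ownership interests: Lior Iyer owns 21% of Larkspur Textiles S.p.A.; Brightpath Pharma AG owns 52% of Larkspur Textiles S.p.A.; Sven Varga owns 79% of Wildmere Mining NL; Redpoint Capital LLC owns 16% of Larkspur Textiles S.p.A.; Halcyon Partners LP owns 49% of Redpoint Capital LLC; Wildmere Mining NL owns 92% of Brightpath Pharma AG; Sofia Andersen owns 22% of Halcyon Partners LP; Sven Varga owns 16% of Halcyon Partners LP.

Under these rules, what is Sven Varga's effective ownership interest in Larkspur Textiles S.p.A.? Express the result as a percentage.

39.048%

Chain via Wildmere Mining NL → Brightpath Pharma AG (R2): 79% × 92% × 52% = 37.7936% of Larkspur Textiles S.p.A.
Chain via Halcyon Partners LP → Redpoint Capital LLC (R2): 16% × 49% × 16% = 1.2544% of Larkspur Textiles S.p.A.
Aggregating (R1): 37.7936% + 1.2544% = 39.048%.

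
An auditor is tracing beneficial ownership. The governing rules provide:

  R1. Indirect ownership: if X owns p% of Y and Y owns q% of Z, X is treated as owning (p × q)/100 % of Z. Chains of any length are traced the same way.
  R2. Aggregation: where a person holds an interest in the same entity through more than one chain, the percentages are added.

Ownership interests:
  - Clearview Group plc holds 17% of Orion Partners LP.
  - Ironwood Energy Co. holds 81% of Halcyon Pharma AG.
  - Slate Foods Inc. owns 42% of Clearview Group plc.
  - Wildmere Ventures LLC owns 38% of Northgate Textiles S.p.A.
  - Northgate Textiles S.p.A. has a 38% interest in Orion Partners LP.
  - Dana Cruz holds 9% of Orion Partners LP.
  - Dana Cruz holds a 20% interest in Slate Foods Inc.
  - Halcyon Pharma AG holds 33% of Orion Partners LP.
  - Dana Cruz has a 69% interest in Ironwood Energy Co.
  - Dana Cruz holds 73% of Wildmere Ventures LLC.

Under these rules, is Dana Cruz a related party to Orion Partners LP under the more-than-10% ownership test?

Chain via Ironwood Energy Co. → Halcyon Pharma AG (R1): 69% × 81% × 33% = 18.4437% of Orion Partners LP.
Chain via Wildmere Ventures LLC → Northgate Textiles S.p.A. (R1): 73% × 38% × 38% = 10.5412% of Orion Partners LP.
Chain via Slate Foods Inc. → Clearview Group plc (R1): 20% × 42% × 17% = 1.428% of Orion Partners LP.
Direct interest in Orion Partners LP: 9%.
Aggregating (R2): 18.4437% + 10.5412% + 1.428% + 9% = 39.4129%.
39.4129% exceeds the 10% threshold, so Dana is a related party to Orion Partners LP.

Yes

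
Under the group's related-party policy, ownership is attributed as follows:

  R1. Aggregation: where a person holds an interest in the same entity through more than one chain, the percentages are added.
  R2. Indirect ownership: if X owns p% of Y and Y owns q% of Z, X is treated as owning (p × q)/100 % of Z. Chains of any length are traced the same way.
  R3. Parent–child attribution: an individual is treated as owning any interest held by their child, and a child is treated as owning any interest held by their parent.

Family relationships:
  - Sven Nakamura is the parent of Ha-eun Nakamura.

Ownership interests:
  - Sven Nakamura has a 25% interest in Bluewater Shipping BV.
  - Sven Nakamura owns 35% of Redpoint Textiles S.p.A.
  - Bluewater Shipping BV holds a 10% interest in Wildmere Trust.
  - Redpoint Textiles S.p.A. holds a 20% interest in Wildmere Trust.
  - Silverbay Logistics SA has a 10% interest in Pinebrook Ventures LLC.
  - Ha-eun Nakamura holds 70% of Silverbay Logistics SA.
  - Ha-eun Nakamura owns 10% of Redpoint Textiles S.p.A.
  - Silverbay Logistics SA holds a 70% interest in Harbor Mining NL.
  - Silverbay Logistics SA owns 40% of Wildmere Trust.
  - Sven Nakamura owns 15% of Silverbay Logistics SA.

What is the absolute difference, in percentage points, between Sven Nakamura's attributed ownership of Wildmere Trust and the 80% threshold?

By parent–child attribution (R3), Sven Nakamura is treated as also owning Ha-eun Nakamura's interest in Redpoint Textiles S.p.A, giving 35% + 10% = 45%.
By parent–child attribution (R3), Sven Nakamura is treated as also owning Ha-eun Nakamura's interest in Silverbay Logistics SA, giving 15% + 70% = 85%.
Chain via Bluewater Shipping BV (R2): 25% × 10% = 2.5% of Wildmere Trust.
Chain via Redpoint Textiles S.p.A. (R2): 45% × 20% = 9% of Wildmere Trust.
Chain via Silverbay Logistics SA (R2): 85% × 40% = 34% of Wildmere Trust.
Aggregating (R1): 2.5% + 9% + 34% = 45.5%.
45.5% falls short of the 80% threshold by 34.5 percentage points.

34.5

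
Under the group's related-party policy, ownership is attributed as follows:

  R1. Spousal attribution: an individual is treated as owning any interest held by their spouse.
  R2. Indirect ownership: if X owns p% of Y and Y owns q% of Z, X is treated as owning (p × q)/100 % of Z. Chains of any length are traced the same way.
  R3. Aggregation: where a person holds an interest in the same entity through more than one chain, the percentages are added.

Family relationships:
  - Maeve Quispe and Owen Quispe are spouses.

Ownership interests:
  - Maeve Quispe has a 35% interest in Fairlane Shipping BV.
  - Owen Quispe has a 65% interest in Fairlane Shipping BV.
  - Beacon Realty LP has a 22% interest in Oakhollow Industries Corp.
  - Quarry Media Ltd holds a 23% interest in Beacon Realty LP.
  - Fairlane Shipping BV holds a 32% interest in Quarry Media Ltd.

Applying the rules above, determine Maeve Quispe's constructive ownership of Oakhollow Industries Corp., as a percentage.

1.6192%

By spousal attribution (R1), Maeve Quispe is treated as also owning Owen Quispe's interest in Fairlane Shipping BV, giving 35% + 65% = 100%.
Chain via Fairlane Shipping BV → Quarry Media Ltd → Beacon Realty LP (R2): 100% × 32% × 23% × 22% = 1.6192% of Oakhollow Industries Corp.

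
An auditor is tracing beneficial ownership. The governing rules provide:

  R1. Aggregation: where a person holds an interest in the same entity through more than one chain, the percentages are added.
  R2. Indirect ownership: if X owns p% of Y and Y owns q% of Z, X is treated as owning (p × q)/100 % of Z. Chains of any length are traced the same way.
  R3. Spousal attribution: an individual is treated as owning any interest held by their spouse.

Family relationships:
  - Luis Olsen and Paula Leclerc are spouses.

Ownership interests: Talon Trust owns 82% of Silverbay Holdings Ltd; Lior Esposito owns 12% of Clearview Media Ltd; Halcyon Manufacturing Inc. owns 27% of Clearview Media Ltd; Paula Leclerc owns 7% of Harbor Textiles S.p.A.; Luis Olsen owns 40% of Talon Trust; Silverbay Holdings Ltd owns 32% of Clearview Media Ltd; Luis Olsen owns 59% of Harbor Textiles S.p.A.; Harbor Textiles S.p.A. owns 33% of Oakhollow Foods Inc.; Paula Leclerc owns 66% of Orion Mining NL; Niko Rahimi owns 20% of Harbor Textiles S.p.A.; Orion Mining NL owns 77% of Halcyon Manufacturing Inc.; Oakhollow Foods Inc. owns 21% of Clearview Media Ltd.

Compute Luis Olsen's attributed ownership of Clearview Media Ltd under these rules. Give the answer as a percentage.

By spousal attribution (R3), Luis Olsen is treated as also owning Paula Leclerc's interest in Harbor Textiles S.p.A, giving 59% + 7% = 66%.
By spousal attribution (R3), Luis Olsen is treated as owning Paula Leclerc's 66% interest in Orion Mining NL.
Chain via Harbor Textiles S.p.A. → Oakhollow Foods Inc. (R2): 66% × 33% × 21% = 4.5738% of Clearview Media Ltd.
Chain via Talon Trust → Silverbay Holdings Ltd (R2): 40% × 82% × 32% = 10.496% of Clearview Media Ltd.
Chain via Orion Mining NL → Halcyon Manufacturing Inc. (R2): 66% × 77% × 27% = 13.7214% of Clearview Media Ltd.
Aggregating (R1): 4.5738% + 10.496% + 13.7214% = 28.7912%.

28.7912%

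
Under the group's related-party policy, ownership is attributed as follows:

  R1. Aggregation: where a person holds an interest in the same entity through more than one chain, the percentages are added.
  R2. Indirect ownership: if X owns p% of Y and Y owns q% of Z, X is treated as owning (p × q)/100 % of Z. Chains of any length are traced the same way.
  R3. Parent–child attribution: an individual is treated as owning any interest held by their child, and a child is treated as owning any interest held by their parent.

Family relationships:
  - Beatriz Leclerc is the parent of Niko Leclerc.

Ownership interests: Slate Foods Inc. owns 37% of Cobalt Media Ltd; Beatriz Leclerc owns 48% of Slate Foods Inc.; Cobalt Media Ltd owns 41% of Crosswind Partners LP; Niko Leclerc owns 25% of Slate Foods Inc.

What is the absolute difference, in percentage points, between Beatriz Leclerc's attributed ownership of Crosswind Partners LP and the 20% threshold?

By parent–child attribution (R3), Beatriz Leclerc is treated as also owning Niko Leclerc's interest in Slate Foods Inc, giving 48% + 25% = 73%.
Chain via Slate Foods Inc. → Cobalt Media Ltd (R2): 73% × 37% × 41% = 11.0741% of Crosswind Partners LP.
11.0741% falls short of the 20% threshold by 8.9259 percentage points.

8.9259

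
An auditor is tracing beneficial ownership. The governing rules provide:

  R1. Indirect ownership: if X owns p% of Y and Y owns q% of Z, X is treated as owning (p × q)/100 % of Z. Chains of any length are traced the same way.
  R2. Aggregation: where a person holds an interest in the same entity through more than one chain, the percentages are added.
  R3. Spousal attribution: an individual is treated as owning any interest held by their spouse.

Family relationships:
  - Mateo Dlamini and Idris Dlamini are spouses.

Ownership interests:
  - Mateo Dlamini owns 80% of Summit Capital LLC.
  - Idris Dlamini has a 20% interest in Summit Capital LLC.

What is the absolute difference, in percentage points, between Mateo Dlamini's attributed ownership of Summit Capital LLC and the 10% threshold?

90

By spousal attribution (R3), Mateo Dlamini is treated as also owning Idris Dlamini's interest in Summit Capital LLC, giving 80% + 20% = 100%.
Direct interest in Summit Capital LLC: 100%.
100% exceeds the 10% threshold by 90 percentage points.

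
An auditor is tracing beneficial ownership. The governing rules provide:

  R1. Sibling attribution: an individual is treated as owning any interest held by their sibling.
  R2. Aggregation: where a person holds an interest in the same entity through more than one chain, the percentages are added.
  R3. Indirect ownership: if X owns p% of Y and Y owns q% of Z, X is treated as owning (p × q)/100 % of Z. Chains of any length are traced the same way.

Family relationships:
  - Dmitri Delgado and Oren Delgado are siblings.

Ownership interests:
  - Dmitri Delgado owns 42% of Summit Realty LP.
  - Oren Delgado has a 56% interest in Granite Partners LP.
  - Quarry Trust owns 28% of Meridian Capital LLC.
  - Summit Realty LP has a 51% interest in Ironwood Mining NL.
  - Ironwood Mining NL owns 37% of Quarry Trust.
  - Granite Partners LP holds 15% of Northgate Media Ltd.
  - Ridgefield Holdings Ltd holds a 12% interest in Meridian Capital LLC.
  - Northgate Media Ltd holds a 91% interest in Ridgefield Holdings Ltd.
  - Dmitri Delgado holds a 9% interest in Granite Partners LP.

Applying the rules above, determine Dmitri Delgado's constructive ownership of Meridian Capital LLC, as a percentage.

3.283812%

By sibling attribution (R1), Dmitri Delgado is treated as also owning Oren Delgado's interest in Granite Partners LP, giving 9% + 56% = 65%.
Chain via Summit Realty LP → Ironwood Mining NL → Quarry Trust (R3): 42% × 51% × 37% × 28% = 2.219112% of Meridian Capital LLC.
Chain via Granite Partners LP → Northgate Media Ltd → Ridgefield Holdings Ltd (R3): 65% × 15% × 91% × 12% = 1.0647% of Meridian Capital LLC.
Aggregating (R2): 2.219112% + 1.0647% = 3.283812%.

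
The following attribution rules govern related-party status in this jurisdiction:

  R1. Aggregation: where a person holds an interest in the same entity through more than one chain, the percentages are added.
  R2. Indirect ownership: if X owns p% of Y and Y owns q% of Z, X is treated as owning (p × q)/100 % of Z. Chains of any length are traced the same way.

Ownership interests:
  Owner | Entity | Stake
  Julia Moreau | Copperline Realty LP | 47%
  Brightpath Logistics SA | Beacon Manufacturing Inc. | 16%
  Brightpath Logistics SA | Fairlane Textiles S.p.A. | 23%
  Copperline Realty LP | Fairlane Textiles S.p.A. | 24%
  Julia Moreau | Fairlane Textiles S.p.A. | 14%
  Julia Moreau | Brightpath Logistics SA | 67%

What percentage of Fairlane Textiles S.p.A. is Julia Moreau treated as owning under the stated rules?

Chain via Copperline Realty LP (R2): 47% × 24% = 11.28% of Fairlane Textiles S.p.A.
Chain via Brightpath Logistics SA (R2): 67% × 23% = 15.41% of Fairlane Textiles S.p.A.
Direct interest in Fairlane Textiles S.p.A: 14%.
Aggregating (R1): 11.28% + 15.41% + 14% = 40.69%.

40.69%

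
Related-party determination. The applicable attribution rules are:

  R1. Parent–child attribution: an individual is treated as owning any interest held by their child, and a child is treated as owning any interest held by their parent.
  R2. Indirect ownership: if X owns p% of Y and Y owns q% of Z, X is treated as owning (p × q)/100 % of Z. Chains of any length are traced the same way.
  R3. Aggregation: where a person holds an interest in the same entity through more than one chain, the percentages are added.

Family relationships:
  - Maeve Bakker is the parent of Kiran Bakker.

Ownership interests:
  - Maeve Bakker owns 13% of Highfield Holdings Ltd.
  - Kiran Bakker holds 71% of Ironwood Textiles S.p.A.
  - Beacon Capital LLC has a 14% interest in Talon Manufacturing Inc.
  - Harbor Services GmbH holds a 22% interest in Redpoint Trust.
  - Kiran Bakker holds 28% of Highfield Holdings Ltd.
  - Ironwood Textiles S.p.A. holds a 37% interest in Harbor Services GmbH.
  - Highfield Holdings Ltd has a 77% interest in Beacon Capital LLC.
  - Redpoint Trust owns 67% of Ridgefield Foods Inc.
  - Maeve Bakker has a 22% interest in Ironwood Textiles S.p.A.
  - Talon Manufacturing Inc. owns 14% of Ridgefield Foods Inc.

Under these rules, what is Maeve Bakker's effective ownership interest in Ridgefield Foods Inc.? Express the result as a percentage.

5.690806%

By parent–child attribution (R1), Maeve Bakker is treated as also owning Kiran Bakker's interest in Ironwood Textiles S.p.A, giving 22% + 71% = 93%.
By parent–child attribution (R1), Maeve Bakker is treated as also owning Kiran Bakker's interest in Highfield Holdings Ltd, giving 13% + 28% = 41%.
Chain via Ironwood Textiles S.p.A. → Harbor Services GmbH → Redpoint Trust (R2): 93% × 37% × 22% × 67% = 5.072034% of Ridgefield Foods Inc.
Chain via Highfield Holdings Ltd → Beacon Capital LLC → Talon Manufacturing Inc. (R2): 41% × 77% × 14% × 14% = 0.618772% of Ridgefield Foods Inc.
Aggregating (R3): 5.072034% + 0.618772% = 5.690806%.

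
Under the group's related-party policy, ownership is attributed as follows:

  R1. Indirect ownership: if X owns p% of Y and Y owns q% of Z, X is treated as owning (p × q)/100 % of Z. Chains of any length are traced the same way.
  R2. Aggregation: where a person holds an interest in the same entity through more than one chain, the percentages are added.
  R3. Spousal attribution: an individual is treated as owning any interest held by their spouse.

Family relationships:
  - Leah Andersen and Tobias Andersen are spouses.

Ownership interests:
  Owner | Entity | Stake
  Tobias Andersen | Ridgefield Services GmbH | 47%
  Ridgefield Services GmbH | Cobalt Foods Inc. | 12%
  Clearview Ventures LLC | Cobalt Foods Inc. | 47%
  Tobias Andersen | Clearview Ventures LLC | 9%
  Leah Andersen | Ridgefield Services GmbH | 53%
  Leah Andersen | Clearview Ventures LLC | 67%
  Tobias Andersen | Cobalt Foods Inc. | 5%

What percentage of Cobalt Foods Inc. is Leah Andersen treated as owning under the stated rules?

52.72%

By spousal attribution (R3), Leah Andersen is treated as also owning Tobias Andersen's interest in Ridgefield Services GmbH, giving 53% + 47% = 100%.
By spousal attribution (R3), Leah Andersen is treated as also owning Tobias Andersen's interest in Clearview Ventures LLC, giving 67% + 9% = 76%.
By spousal attribution (R3), Leah Andersen is treated as owning Tobias Andersen's 5% interest in Cobalt Foods Inc.
Chain via Ridgefield Services GmbH (R1): 100% × 12% = 12% of Cobalt Foods Inc.
Chain via Clearview Ventures LLC (R1): 76% × 47% = 35.72% of Cobalt Foods Inc.
Direct interest in Cobalt Foods Inc: 5%.
Aggregating (R2): 12% + 35.72% + 5% = 52.72%.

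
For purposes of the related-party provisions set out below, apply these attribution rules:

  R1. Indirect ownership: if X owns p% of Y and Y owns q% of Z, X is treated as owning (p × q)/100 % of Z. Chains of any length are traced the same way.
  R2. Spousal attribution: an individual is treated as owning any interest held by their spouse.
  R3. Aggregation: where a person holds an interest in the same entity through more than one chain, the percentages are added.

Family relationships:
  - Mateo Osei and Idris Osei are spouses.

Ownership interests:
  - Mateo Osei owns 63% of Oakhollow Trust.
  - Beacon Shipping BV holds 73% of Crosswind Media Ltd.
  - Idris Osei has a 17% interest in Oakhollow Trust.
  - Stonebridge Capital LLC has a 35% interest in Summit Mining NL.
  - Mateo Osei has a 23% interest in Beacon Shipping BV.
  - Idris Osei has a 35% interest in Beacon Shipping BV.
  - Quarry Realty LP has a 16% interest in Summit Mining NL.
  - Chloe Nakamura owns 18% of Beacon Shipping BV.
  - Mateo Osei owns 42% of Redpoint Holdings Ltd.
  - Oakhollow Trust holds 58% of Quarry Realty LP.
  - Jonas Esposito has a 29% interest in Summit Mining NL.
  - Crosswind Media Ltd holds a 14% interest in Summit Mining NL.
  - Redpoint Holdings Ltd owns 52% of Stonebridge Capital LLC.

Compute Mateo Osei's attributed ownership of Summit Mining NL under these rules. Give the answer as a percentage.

By spousal attribution (R2), Mateo Osei is treated as also owning Idris Osei's interest in Oakhollow Trust, giving 63% + 17% = 80%.
By spousal attribution (R2), Mateo Osei is treated as also owning Idris Osei's interest in Beacon Shipping BV, giving 23% + 35% = 58%.
Chain via Redpoint Holdings Ltd → Stonebridge Capital LLC (R1): 42% × 52% × 35% = 7.644% of Summit Mining NL.
Chain via Oakhollow Trust → Quarry Realty LP (R1): 80% × 58% × 16% = 7.424% of Summit Mining NL.
Chain via Beacon Shipping BV → Crosswind Media Ltd (R1): 58% × 73% × 14% = 5.9276% of Summit Mining NL.
Aggregating (R3): 7.644% + 7.424% + 5.9276% = 20.9956%.

20.9956%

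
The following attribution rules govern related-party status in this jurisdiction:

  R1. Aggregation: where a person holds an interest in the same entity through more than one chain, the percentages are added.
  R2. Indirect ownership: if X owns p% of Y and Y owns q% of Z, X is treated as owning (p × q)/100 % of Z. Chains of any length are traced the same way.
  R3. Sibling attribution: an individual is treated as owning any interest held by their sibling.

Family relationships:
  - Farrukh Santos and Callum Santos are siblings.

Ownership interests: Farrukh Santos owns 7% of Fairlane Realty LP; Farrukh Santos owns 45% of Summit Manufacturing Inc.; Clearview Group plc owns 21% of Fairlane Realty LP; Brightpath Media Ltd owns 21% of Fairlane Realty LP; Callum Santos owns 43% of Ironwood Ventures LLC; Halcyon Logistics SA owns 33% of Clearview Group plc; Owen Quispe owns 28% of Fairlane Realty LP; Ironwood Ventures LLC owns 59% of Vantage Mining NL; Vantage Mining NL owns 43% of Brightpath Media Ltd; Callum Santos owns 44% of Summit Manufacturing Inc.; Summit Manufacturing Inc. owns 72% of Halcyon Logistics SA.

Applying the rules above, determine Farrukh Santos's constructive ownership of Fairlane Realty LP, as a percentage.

By sibling attribution (R3), Farrukh Santos is treated as also owning Callum Santos's interest in Summit Manufacturing Inc, giving 45% + 44% = 89%.
By sibling attribution (R3), Farrukh Santos is treated as owning Callum Santos's 43% interest in Ironwood Ventures LLC.
Chain via Summit Manufacturing Inc. → Halcyon Logistics SA → Clearview Group plc (R2): 89% × 72% × 33% × 21% = 4.440744% of Fairlane Realty LP.
Direct interest in Fairlane Realty LP: 7%.
Chain via Ironwood Ventures LLC → Vantage Mining NL → Brightpath Media Ltd (R2): 43% × 59% × 43% × 21% = 2.290911% of Fairlane Realty LP.
Aggregating (R1): 4.440744% + 7% + 2.290911% = 13.731655%.

13.731655%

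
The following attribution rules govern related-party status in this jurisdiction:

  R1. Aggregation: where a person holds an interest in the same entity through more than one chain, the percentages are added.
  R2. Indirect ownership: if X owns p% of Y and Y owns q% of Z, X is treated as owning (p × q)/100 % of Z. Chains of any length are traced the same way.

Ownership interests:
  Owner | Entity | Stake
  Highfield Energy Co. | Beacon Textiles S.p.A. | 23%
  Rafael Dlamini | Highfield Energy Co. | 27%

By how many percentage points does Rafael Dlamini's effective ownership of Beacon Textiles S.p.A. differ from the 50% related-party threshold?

43.79

Chain via Highfield Energy Co. (R2): 27% × 23% = 6.21% of Beacon Textiles S.p.A.
6.21% falls short of the 50% threshold by 43.79 percentage points.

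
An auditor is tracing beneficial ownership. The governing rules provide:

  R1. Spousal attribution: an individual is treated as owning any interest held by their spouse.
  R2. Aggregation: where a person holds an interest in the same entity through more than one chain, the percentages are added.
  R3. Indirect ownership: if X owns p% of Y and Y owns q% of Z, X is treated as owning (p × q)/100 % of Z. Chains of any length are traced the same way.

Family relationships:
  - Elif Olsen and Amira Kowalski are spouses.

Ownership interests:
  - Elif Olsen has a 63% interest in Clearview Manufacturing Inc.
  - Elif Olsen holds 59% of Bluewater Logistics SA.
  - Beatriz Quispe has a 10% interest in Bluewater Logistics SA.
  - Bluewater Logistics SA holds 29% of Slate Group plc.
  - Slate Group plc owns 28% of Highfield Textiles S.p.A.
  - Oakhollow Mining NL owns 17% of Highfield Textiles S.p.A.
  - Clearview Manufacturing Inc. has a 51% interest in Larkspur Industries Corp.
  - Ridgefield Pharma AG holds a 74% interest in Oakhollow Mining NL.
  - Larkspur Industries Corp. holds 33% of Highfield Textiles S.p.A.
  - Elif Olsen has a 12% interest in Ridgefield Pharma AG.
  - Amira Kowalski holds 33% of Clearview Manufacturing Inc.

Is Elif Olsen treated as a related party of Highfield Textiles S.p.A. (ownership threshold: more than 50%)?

No

By spousal attribution (R1), Elif Olsen is treated as also owning Amira Kowalski's interest in Clearview Manufacturing Inc, giving 63% + 33% = 96%.
Chain via Clearview Manufacturing Inc. → Larkspur Industries Corp. (R3): 96% × 51% × 33% = 16.1568% of Highfield Textiles S.p.A.
Chain via Ridgefield Pharma AG → Oakhollow Mining NL (R3): 12% × 74% × 17% = 1.5096% of Highfield Textiles S.p.A.
Chain via Bluewater Logistics SA → Slate Group plc (R3): 59% × 29% × 28% = 4.7908% of Highfield Textiles S.p.A.
Aggregating (R2): 16.1568% + 1.5096% + 4.7908% = 22.4572%.
22.4572% does not exceed the 50% threshold, so Elif is not a related party to Highfield Textiles S.p.A.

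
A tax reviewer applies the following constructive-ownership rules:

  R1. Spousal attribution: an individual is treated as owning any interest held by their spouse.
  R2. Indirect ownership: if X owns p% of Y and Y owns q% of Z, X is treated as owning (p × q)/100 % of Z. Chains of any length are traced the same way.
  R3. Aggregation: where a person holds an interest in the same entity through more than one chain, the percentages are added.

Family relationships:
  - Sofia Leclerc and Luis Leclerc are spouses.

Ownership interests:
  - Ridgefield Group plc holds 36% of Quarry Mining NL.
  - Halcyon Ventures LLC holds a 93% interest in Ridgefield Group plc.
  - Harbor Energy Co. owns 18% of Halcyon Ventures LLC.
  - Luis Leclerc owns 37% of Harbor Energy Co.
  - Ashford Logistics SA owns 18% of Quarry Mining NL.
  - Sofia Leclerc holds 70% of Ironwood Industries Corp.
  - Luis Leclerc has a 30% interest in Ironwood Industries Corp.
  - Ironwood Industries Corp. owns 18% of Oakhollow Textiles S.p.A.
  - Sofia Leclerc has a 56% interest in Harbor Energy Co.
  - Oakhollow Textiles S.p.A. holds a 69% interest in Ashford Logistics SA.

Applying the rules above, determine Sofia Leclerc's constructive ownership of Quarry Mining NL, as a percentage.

7.840152%

By spousal attribution (R1), Sofia Leclerc is treated as also owning Luis Leclerc's interest in Harbor Energy Co, giving 56% + 37% = 93%.
By spousal attribution (R1), Sofia Leclerc is treated as also owning Luis Leclerc's interest in Ironwood Industries Corp, giving 70% + 30% = 100%.
Chain via Harbor Energy Co. → Halcyon Ventures LLC → Ridgefield Group plc (R2): 93% × 18% × 93% × 36% = 5.604552% of Quarry Mining NL.
Chain via Ironwood Industries Corp. → Oakhollow Textiles S.p.A. → Ashford Logistics SA (R2): 100% × 18% × 69% × 18% = 2.2356% of Quarry Mining NL.
Aggregating (R3): 5.604552% + 2.2356% = 7.840152%.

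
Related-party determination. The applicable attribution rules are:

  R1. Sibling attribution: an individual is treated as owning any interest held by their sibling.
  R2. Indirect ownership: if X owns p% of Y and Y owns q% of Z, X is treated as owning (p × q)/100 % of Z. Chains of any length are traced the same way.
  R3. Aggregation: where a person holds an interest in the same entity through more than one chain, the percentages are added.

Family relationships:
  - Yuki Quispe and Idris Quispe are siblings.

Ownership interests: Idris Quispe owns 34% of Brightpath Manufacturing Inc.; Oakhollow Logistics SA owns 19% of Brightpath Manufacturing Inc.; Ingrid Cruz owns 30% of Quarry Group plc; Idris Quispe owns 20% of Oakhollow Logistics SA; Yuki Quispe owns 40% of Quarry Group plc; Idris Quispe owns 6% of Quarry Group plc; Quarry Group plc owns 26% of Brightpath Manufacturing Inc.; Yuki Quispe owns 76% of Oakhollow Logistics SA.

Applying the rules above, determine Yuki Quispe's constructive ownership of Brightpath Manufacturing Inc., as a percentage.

By sibling attribution (R1), Yuki Quispe is treated as also owning Idris Quispe's interest in Quarry Group plc, giving 40% + 6% = 46%.
By sibling attribution (R1), Yuki Quispe is treated as also owning Idris Quispe's interest in Oakhollow Logistics SA, giving 76% + 20% = 96%.
By sibling attribution (R1), Yuki Quispe is treated as owning Idris Quispe's 34% interest in Brightpath Manufacturing Inc.
Chain via Quarry Group plc (R2): 46% × 26% = 11.96% of Brightpath Manufacturing Inc.
Chain via Oakhollow Logistics SA (R2): 96% × 19% = 18.24% of Brightpath Manufacturing Inc.
Direct interest in Brightpath Manufacturing Inc: 34%.
Aggregating (R3): 11.96% + 18.24% + 34% = 64.2%.

64.2%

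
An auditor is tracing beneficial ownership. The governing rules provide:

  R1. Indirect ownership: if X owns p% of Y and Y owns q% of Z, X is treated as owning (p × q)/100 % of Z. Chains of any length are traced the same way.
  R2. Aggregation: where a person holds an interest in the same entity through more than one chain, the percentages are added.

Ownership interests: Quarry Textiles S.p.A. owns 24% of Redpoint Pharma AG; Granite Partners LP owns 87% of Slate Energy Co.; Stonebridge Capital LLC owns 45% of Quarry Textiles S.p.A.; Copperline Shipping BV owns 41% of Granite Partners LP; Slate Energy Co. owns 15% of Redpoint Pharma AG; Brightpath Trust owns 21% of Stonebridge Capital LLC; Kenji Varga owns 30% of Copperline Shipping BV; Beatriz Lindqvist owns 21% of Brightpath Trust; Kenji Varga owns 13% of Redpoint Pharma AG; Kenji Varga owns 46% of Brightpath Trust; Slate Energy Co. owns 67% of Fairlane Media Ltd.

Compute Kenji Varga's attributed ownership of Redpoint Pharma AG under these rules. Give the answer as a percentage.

Chain via Copperline Shipping BV → Granite Partners LP → Slate Energy Co. (R1): 30% × 41% × 87% × 15% = 1.60515% of Redpoint Pharma AG.
Chain via Brightpath Trust → Stonebridge Capital LLC → Quarry Textiles S.p.A. (R1): 46% × 21% × 45% × 24% = 1.04328% of Redpoint Pharma AG.
Direct interest in Redpoint Pharma AG: 13%.
Aggregating (R2): 1.60515% + 1.04328% + 13% = 15.64843%.

15.64843%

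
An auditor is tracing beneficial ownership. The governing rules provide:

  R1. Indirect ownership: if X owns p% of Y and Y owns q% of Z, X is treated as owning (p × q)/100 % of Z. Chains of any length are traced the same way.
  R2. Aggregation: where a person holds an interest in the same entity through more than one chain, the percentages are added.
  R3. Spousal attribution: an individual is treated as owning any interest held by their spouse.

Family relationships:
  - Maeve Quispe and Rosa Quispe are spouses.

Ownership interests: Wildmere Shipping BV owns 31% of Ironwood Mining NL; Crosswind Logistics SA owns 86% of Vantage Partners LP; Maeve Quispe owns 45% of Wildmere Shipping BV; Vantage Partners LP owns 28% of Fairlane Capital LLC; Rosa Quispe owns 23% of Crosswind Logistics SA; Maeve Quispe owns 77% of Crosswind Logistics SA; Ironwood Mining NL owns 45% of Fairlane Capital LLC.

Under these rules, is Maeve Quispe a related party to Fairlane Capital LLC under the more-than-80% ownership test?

No

By spousal attribution (R3), Maeve Quispe is treated as also owning Rosa Quispe's interest in Crosswind Logistics SA, giving 77% + 23% = 100%.
Chain via Crosswind Logistics SA → Vantage Partners LP (R1): 100% × 86% × 28% = 24.08% of Fairlane Capital LLC.
Chain via Wildmere Shipping BV → Ironwood Mining NL (R1): 45% × 31% × 45% = 6.2775% of Fairlane Capital LLC.
Aggregating (R2): 24.08% + 6.2775% = 30.3575%.
30.3575% does not exceed the 80% threshold, so Maeve is not a related party to Fairlane Capital LLC.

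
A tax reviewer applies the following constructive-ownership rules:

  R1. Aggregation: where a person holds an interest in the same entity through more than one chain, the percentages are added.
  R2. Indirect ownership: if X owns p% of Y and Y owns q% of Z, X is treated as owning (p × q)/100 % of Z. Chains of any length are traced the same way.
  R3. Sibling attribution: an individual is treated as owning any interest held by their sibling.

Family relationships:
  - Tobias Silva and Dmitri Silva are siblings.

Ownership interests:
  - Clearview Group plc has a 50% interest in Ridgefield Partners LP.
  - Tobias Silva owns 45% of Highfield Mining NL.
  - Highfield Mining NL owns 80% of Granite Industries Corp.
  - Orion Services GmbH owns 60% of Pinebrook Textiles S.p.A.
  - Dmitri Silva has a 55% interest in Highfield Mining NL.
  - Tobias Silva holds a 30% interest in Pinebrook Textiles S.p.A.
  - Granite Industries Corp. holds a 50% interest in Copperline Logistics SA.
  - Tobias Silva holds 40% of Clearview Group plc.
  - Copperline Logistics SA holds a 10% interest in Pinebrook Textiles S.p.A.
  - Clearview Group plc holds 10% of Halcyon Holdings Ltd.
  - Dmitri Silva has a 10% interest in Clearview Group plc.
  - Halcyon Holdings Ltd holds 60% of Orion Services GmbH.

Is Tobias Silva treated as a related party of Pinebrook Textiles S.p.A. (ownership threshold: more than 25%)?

Yes

By sibling attribution (R3), Tobias Silva is treated as also owning Dmitri Silva's interest in Highfield Mining NL, giving 45% + 55% = 100%.
By sibling attribution (R3), Tobias Silva is treated as also owning Dmitri Silva's interest in Clearview Group plc, giving 40% + 10% = 50%.
Chain via Highfield Mining NL → Granite Industries Corp. → Copperline Logistics SA (R2): 100% × 80% × 50% × 10% = 4% of Pinebrook Textiles S.p.A.
Chain via Clearview Group plc → Halcyon Holdings Ltd → Orion Services GmbH (R2): 50% × 10% × 60% × 60% = 1.8% of Pinebrook Textiles S.p.A.
Direct interest in Pinebrook Textiles S.p.A: 30%.
Aggregating (R1): 4% + 1.8% + 30% = 35.8%.
35.8% exceeds the 25% threshold, so Tobias is a related party to Pinebrook Textiles S.p.A.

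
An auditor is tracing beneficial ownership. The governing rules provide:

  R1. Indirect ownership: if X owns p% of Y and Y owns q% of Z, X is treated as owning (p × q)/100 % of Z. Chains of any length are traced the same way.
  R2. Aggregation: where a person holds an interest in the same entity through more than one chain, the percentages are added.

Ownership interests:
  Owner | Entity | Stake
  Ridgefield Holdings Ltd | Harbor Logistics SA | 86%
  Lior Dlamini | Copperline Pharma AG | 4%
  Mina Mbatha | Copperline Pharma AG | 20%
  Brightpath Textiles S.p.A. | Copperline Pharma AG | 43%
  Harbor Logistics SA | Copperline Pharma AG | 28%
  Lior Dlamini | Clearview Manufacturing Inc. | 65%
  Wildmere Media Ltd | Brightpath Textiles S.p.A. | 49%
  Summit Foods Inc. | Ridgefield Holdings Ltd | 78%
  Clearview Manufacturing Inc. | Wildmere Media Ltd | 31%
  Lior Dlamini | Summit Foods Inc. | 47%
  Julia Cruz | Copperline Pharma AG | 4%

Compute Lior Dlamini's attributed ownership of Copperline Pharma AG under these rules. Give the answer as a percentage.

17.073333%

Chain via Clearview Manufacturing Inc. → Wildmere Media Ltd → Brightpath Textiles S.p.A. (R1): 65% × 31% × 49% × 43% = 4.245605% of Copperline Pharma AG.
Chain via Summit Foods Inc. → Ridgefield Holdings Ltd → Harbor Logistics SA (R1): 47% × 78% × 86% × 28% = 8.827728% of Copperline Pharma AG.
Direct interest in Copperline Pharma AG: 4%.
Aggregating (R2): 4.245605% + 8.827728% + 4% = 17.073333%.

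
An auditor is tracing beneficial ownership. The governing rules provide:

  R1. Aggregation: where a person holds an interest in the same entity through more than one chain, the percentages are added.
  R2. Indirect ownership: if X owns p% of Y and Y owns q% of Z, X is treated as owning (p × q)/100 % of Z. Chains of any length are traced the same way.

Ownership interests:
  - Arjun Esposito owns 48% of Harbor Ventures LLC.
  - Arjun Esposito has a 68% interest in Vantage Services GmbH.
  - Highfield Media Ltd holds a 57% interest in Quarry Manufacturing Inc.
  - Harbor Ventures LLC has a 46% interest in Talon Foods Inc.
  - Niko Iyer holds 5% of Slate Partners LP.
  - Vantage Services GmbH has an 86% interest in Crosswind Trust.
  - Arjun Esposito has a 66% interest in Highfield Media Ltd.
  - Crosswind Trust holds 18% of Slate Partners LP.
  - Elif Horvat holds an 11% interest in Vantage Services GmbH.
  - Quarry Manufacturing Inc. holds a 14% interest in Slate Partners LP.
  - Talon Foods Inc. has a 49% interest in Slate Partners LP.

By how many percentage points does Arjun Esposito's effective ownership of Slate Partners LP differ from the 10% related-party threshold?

16.6124

Chain via Vantage Services GmbH → Crosswind Trust (R2): 68% × 86% × 18% = 10.5264% of Slate Partners LP.
Chain via Harbor Ventures LLC → Talon Foods Inc. (R2): 48% × 46% × 49% = 10.8192% of Slate Partners LP.
Chain via Highfield Media Ltd → Quarry Manufacturing Inc. (R2): 66% × 57% × 14% = 5.2668% of Slate Partners LP.
Aggregating (R1): 10.5264% + 10.8192% + 5.2668% = 26.6124%.
26.6124% exceeds the 10% threshold by 16.6124 percentage points.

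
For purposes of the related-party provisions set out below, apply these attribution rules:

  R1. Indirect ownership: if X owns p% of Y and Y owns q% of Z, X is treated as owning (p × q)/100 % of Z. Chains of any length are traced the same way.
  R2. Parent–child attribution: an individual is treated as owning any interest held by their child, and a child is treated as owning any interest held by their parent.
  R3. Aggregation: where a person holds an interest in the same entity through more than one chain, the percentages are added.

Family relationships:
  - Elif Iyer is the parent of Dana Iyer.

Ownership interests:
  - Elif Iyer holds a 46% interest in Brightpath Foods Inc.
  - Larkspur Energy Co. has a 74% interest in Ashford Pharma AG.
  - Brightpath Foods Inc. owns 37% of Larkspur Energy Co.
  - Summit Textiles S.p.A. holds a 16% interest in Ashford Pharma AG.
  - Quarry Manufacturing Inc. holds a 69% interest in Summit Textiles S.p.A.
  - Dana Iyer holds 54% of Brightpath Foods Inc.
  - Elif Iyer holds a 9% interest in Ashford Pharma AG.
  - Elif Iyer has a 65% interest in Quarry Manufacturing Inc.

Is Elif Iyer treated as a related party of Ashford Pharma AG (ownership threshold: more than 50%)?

By parent–child attribution (R2), Elif Iyer is treated as also owning Dana Iyer's interest in Brightpath Foods Inc, giving 46% + 54% = 100%.
Chain via Quarry Manufacturing Inc. → Summit Textiles S.p.A. (R1): 65% × 69% × 16% = 7.176% of Ashford Pharma AG.
Chain via Brightpath Foods Inc. → Larkspur Energy Co. (R1): 100% × 37% × 74% = 27.38% of Ashford Pharma AG.
Direct interest in Ashford Pharma AG: 9%.
Aggregating (R3): 7.176% + 27.38% + 9% = 43.556%.
43.556% does not exceed the 50% threshold, so Elif is not a related party to Ashford Pharma AG.

No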